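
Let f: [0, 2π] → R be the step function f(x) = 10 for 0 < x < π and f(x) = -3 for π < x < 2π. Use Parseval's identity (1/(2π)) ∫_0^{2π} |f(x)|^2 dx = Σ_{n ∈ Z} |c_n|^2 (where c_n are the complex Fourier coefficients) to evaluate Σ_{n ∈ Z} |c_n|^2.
Σ |c_n|^2 = 109/2

Parseval equates the L^2 energy of f (normalised by 1/(2π)) with the ℓ^2 sum of its Fourier coefficients: (1/(2π)) ∫_0^{2π} |f|^2 = Σ |c_n|^2.
Compute the left side: (1/(2π)) [∫_0^π 10^2 dx + ∫_π^{2π} (-3)^2 dx] = (1/(2π)) · (100π + 9π) = (100 + 9)/2 = 109/2.
So Σ_{n ∈ Z} |c_n|^2 = 109/2.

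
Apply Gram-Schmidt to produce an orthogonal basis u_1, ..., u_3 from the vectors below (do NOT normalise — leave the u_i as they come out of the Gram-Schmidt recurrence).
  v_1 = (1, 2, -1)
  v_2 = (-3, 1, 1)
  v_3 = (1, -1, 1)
Orthogonal basis:
  u_1 = (1, 2, -1)
  u_2 = (-8/3, 5/3, 2/3)
  u_3 = (12/31, 8/31, 28/31)

Apply the Gram-Schmidt recurrence
  u_1 = v_1
  u_i = v_i − Σ_{j<i} ((v_i · u_j) / (u_j · u_j)) · u_j.

Step by step this gives:
  u_1 = (1, 2, -1)
  u_2 = (-8/3, 5/3, 2/3)
  u_3 = (12/31, 8/31, 28/31)

Orthogonality check:
  u_2 · u_1 = 0 (should be 0)
  u_3 · u_1 = 0 (should be 0)
  u_3 · u_2 = 0 (should be 0)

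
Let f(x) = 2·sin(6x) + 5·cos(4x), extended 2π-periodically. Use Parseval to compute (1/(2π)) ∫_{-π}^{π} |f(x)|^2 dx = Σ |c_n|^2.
Σ |c_n|^2 = 29/2

Expand |f|^2 and use orthogonality of {sin(nx), cos(mx)} on [-π, π]:
  ∫_{-π}^{π} sin(nx)^2 dx = π, ∫ cos(mx)^2 dx = π, and cross terms integrate to 0.
So ∫_{-π}^{π} f(x)^2 dx = 2^2 · π + 5^2 · π = (4 + 25)π.
Divide by 2π: (4 + 25)/2 = 29/2.
By Parseval, this equals Σ |c_n|^2.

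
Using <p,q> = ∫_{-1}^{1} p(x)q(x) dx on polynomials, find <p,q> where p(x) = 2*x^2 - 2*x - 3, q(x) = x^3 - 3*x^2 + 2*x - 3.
<p,q> = 212/15

Expand the product: p(x)·q(x) = 2*x^5 - 8*x^4 + 7*x^3 - x^2 + 9.
∫_{-1}^{1} of each monomial x^k gives [2/(k+1) if k even, 0 if k odd]. Integrating term-by-term (or equivalently evaluating the antiderivative F(x) = x^6/3 - 8*x^5/5 + 7*x^4/4 - x^3/3 + 9*x at the endpoints):
  F(1) − F(−1) = 183/20 − (-299/60) = 212/15.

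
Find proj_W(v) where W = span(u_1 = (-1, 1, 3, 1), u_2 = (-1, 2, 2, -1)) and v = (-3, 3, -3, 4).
proj_W(v) = (1/28, -11/28, 1/4, 19/28)

Set up U = [u_1 | ... | u_2] ∈ R^(4×2). The projector onto W = col(U) is P = U (U^T U)^(-1) U^T.
Compute U^T U =
  [12, 8]
  [8, 10],
and U^T v = (1, -1).
Solve U^T U · c = U^T v for the coefficients: c = (9/28, -5/14). The projection is proj_W(v) = U c.
Check: (v - proj_W(v)) · u_1 = 0  (should be 0).
Check: (v - proj_W(v)) · u_2 = 0  (should be 0).
Result: proj_W(v) = (1/28, -11/28, 1/4, 19/28).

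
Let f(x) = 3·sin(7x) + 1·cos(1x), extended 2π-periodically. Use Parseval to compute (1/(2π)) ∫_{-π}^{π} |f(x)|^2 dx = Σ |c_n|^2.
Σ |c_n|^2 = 5

Expand |f|^2 and use orthogonality of {sin(nx), cos(mx)} on [-π, π]:
  ∫_{-π}^{π} sin(nx)^2 dx = π, ∫ cos(mx)^2 dx = π, and cross terms integrate to 0.
So ∫_{-π}^{π} f(x)^2 dx = 3^2 · π + 1^2 · π = (9 + 1)π.
Divide by 2π: (9 + 1)/2 = 5.
By Parseval, this equals Σ |c_n|^2.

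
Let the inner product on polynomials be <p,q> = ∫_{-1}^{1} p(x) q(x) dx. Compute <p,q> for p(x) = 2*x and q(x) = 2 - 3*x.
<p,q> = -4

Expand the product: p(x)·q(x) = -6*x^2 + 4*x.
∫_{-1}^{1} of each monomial x^k gives [2/(k+1) if k even, 0 if k odd]. Integrating term-by-term (or equivalently evaluating the antiderivative F(x) = -2*x^3 + 2*x^2 at the endpoints):
  F(1) − F(−1) = 0 − (4) = -4.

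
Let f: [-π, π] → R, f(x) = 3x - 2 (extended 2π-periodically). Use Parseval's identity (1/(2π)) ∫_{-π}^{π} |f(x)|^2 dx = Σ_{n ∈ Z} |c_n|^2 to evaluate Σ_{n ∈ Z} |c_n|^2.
Σ |c_n|^2 = 3π^2 + 4

Expand and integrate term by term over [-π, π]:
  ∫ (3x)^2 dx = 9·(2π^3/3); ∫ 2·3·(-2)·x dx = 0 (odd integrand); ∫ (-2)^2 dx = 4·2π.
So (1/(2π)) ∫_{-π}^{π} (3x - 2)^2 dx = 9π^2/3 + 4 = 3π^2 + 4.
Parseval ⇒ Σ |c_n|^2 = 3π^2 + 4.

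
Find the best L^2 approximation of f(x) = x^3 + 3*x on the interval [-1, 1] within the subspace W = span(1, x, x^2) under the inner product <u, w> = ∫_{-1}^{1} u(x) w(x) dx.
g(x) = 18*x/5

The best approximation g ∈ W is the orthogonal projection of f onto W. Writing g = a_0 + a_1 x + a_2 x^2, the coefficients solve the normal equations G · a = b where
  G_{ij} = <φ_i, φ_j> and b_i = <f, φ_i>, with φ_0 = 1, φ_1 = x, φ_2 = x^2.
G =
  [2, 0, 2/3]
  [0, 2/3, 0]
  [2/3, 0, 2/5],
b = (0, 12/5, 0).
Solving gives a_0 = 0, a_1 = 18/5, a_2 = 0, so
  g(x) = 18*x/5.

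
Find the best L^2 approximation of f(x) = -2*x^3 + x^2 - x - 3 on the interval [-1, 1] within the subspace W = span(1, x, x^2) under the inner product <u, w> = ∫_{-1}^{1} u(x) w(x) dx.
g(x) = x^2 - 11*x/5 - 3

The best approximation g ∈ W is the orthogonal projection of f onto W. Writing g = a_0 + a_1 x + a_2 x^2, the coefficients solve the normal equations G · a = b where
  G_{ij} = <φ_i, φ_j> and b_i = <f, φ_i>, with φ_0 = 1, φ_1 = x, φ_2 = x^2.
G =
  [2, 0, 2/3]
  [0, 2/3, 0]
  [2/3, 0, 2/5],
b = (-16/3, -22/15, -8/5).
Solving gives a_0 = -3, a_1 = -11/5, a_2 = 1, so
  g(x) = x^2 - 11*x/5 - 3.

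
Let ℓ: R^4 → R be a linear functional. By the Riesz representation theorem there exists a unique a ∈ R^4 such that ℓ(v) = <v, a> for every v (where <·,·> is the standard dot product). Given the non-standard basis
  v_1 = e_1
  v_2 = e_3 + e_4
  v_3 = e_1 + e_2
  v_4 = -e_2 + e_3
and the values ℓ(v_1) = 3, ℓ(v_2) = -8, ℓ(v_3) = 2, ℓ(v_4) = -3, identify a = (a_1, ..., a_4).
a = (3, -1, -4, -4)

Write a = (a_1, ..., a_4) in the standard basis. For each basis vector v_i, ℓ(v_i) = <v_i, a> is a linear equation in the a_j's. Collect the n equations into a matrix system V a = ℓ, where row i of V is v_i (expressed in the standard basis). Since V is invertible (lower-triangular with 1s on the diagonal, up to permutation), solve by back-substitution:
  V =
[[1, 0, 0, 0],
 [0, 0, 1, 1],
 [1, 1, 0, 0],
 [0, -1, 1, 0]]
  V a = (3, -8, 2, -3)
Solving gives a = (3, -1, -4, -4).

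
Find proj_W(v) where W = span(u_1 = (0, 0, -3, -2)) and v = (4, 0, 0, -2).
proj_W(v) = (0, 0, -12/13, -8/13)

Set up U = [u_1 | ... | u_1] ∈ R^(4×1). The projector onto W = col(U) is P = U (U^T U)^(-1) U^T.
Compute U^T U =
  [13],
and U^T v = (4).
Solve U^T U · c = U^T v for the coefficients: c = (4/13). The projection is proj_W(v) = U c.
Check: (v - proj_W(v)) · u_1 = 0  (should be 0).
Result: proj_W(v) = (0, 0, -12/13, -8/13).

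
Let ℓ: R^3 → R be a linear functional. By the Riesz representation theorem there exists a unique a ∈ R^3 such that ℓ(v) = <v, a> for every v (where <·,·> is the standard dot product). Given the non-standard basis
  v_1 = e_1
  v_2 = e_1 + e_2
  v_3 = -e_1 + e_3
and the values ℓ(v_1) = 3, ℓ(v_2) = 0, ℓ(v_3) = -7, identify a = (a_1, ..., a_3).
a = (3, -3, -4)

Write a = (a_1, ..., a_3) in the standard basis. For each basis vector v_i, ℓ(v_i) = <v_i, a> is a linear equation in the a_j's. Collect the n equations into a matrix system V a = ℓ, where row i of V is v_i (expressed in the standard basis). Since V is invertible (lower-triangular with 1s on the diagonal, up to permutation), solve by back-substitution:
  V =
[[1, 0, 0],
 [1, 1, 0],
 [-1, 0, 1]]
  V a = (3, 0, -7)
Solving gives a = (3, -3, -4).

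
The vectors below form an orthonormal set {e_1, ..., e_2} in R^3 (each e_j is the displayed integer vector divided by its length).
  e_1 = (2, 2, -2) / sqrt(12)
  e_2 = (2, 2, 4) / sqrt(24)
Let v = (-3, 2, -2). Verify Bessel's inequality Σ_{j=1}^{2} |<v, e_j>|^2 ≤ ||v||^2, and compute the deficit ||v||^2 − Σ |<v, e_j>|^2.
Σ |<v, e_j>|^2 = 9/2; ||v||^2 = 17; deficit = 25/2

Write each e_j = u_j / sqrt(<u_j, u_j>) where u_j is the displayed integer vector. Then <v, e_j> = <v, u_j> / sqrt(<u_j, u_j>), so |<v, e_j>|^2 = <v, u_j>^2 / <u_j, u_j>.
Coefficients: <v, e_1> = 2/sqrt(12), <v, e_2> = -10/sqrt(24).
Square and sum: Σ |<v, e_j>|^2 = 9/2.
Compute ||v||^2 = v·v = 17.
Deficit = 17 − 9/2 = 25/2 ≥ 0, confirming Bessel's inequality. (The deficit equals ||v − Σ <v,e_j> e_j||^2, the squared distance from v to span{e_j}.)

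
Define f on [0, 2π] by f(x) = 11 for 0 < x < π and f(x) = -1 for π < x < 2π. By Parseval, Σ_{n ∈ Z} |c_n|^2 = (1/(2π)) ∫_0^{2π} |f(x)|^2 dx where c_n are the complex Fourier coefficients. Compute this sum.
Σ |c_n|^2 = 61

Parseval equates the L^2 energy of f (normalised by 1/(2π)) with the ℓ^2 sum of its Fourier coefficients: (1/(2π)) ∫_0^{2π} |f|^2 = Σ |c_n|^2.
Compute the left side: (1/(2π)) [∫_0^π 11^2 dx + ∫_π^{2π} (-1)^2 dx] = (1/(2π)) · (121π + 1π) = (121 + 1)/2 = 61.
So Σ_{n ∈ Z} |c_n|^2 = 61.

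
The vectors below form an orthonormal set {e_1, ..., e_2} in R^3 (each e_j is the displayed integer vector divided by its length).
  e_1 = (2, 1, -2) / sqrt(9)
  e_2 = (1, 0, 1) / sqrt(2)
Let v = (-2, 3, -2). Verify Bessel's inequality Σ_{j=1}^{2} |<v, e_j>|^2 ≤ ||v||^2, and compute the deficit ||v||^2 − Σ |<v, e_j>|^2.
Σ |<v, e_j>|^2 = 9; ||v||^2 = 17; deficit = 8

Write each e_j = u_j / sqrt(<u_j, u_j>) where u_j is the displayed integer vector. Then <v, e_j> = <v, u_j> / sqrt(<u_j, u_j>), so |<v, e_j>|^2 = <v, u_j>^2 / <u_j, u_j>.
Coefficients: <v, e_1> = 3/sqrt(9), <v, e_2> = -4/sqrt(2).
Square and sum: Σ |<v, e_j>|^2 = 9.
Compute ||v||^2 = v·v = 17.
Deficit = 17 − 9 = 8 ≥ 0, confirming Bessel's inequality. (The deficit equals ||v − Σ <v,e_j> e_j||^2, the squared distance from v to span{e_j}.)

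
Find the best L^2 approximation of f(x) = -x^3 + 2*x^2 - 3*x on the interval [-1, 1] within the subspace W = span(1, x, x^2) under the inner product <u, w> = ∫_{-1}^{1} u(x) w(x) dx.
g(x) = 2*x^2 - 18*x/5

The best approximation g ∈ W is the orthogonal projection of f onto W. Writing g = a_0 + a_1 x + a_2 x^2, the coefficients solve the normal equations G · a = b where
  G_{ij} = <φ_i, φ_j> and b_i = <f, φ_i>, with φ_0 = 1, φ_1 = x, φ_2 = x^2.
G =
  [2, 0, 2/3]
  [0, 2/3, 0]
  [2/3, 0, 2/5],
b = (4/3, -12/5, 4/5).
Solving gives a_0 = 0, a_1 = -18/5, a_2 = 2, so
  g(x) = 2*x^2 - 18*x/5.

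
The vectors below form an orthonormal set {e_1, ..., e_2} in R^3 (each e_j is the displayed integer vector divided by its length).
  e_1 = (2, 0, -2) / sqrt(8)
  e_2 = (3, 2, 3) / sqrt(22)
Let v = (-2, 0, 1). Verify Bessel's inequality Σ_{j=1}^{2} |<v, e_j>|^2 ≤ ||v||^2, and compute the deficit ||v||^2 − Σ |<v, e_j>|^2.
Σ |<v, e_j>|^2 = 54/11; ||v||^2 = 5; deficit = 1/11

Write each e_j = u_j / sqrt(<u_j, u_j>) where u_j is the displayed integer vector. Then <v, e_j> = <v, u_j> / sqrt(<u_j, u_j>), so |<v, e_j>|^2 = <v, u_j>^2 / <u_j, u_j>.
Coefficients: <v, e_1> = -6/sqrt(8), <v, e_2> = -3/sqrt(22).
Square and sum: Σ |<v, e_j>|^2 = 54/11.
Compute ||v||^2 = v·v = 5.
Deficit = 5 − 54/11 = 1/11 ≥ 0, confirming Bessel's inequality. (The deficit equals ||v − Σ <v,e_j> e_j||^2, the squared distance from v to span{e_j}.)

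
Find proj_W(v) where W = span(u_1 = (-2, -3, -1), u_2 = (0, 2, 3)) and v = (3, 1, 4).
proj_W(v) = (86/101, 287/101, 280/101)

Set up U = [u_1 | ... | u_2] ∈ R^(3×2). The projector onto W = col(U) is P = U (U^T U)^(-1) U^T.
Compute U^T U =
  [14, -9]
  [-9, 13],
and U^T v = (-13, 14).
Solve U^T U · c = U^T v for the coefficients: c = (-43/101, 79/101). The projection is proj_W(v) = U c.
Check: (v - proj_W(v)) · u_1 = 0  (should be 0).
Check: (v - proj_W(v)) · u_2 = 0  (should be 0).
Result: proj_W(v) = (86/101, 287/101, 280/101).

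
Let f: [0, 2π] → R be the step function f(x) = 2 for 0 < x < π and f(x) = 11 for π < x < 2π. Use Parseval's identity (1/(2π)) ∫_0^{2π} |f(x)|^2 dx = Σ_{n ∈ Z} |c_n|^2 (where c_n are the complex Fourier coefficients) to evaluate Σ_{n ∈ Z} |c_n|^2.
Σ |c_n|^2 = 125/2

Parseval equates the L^2 energy of f (normalised by 1/(2π)) with the ℓ^2 sum of its Fourier coefficients: (1/(2π)) ∫_0^{2π} |f|^2 = Σ |c_n|^2.
Compute the left side: (1/(2π)) [∫_0^π 2^2 dx + ∫_π^{2π} 11^2 dx] = (1/(2π)) · (4π + 121π) = (4 + 121)/2 = 125/2.
So Σ_{n ∈ Z} |c_n|^2 = 125/2.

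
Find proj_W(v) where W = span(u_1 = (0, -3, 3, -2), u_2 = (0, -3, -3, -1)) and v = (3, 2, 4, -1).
proj_W(v) = (0, 34/23, 96/23, 1/23)

Set up U = [u_1 | ... | u_2] ∈ R^(4×2). The projector onto W = col(U) is P = U (U^T U)^(-1) U^T.
Compute U^T U =
  [22, 2]
  [2, 19],
and U^T v = (8, -17).
Solve U^T U · c = U^T v for the coefficients: c = (31/69, -65/69). The projection is proj_W(v) = U c.
Check: (v - proj_W(v)) · u_1 = 0  (should be 0).
Check: (v - proj_W(v)) · u_2 = 0  (should be 0).
Result: proj_W(v) = (0, 34/23, 96/23, 1/23).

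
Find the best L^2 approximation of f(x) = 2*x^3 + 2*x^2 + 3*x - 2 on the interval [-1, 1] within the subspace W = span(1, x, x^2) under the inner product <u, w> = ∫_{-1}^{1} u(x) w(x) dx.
g(x) = 2*x^2 + 21*x/5 - 2

The best approximation g ∈ W is the orthogonal projection of f onto W. Writing g = a_0 + a_1 x + a_2 x^2, the coefficients solve the normal equations G · a = b where
  G_{ij} = <φ_i, φ_j> and b_i = <f, φ_i>, with φ_0 = 1, φ_1 = x, φ_2 = x^2.
G =
  [2, 0, 2/3]
  [0, 2/3, 0]
  [2/3, 0, 2/5],
b = (-8/3, 14/5, -8/15).
Solving gives a_0 = -2, a_1 = 21/5, a_2 = 2, so
  g(x) = 2*x^2 + 21*x/5 - 2.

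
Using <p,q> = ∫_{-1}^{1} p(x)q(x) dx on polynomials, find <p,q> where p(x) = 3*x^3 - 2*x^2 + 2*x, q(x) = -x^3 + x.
<p,q> = 92/105

Expand the product: p(x)·q(x) = -3*x^6 + 2*x^5 + x^4 - 2*x^3 + 2*x^2.
∫_{-1}^{1} of each monomial x^k gives [2/(k+1) if k even, 0 if k odd]. Integrating term-by-term (or equivalently evaluating the antiderivative F(x) = -3*x^7/7 + x^6/3 + x^5/5 - x^4/2 + 2*x^3/3 at the endpoints):
  F(1) − F(−1) = 19/70 − (-127/210) = 92/105.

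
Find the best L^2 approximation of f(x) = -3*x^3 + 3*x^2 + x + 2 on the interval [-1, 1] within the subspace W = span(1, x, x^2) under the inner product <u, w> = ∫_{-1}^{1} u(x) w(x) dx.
g(x) = 3*x^2 - 4*x/5 + 2

The best approximation g ∈ W is the orthogonal projection of f onto W. Writing g = a_0 + a_1 x + a_2 x^2, the coefficients solve the normal equations G · a = b where
  G_{ij} = <φ_i, φ_j> and b_i = <f, φ_i>, with φ_0 = 1, φ_1 = x, φ_2 = x^2.
G =
  [2, 0, 2/3]
  [0, 2/3, 0]
  [2/3, 0, 2/5],
b = (6, -8/15, 38/15).
Solving gives a_0 = 2, a_1 = -4/5, a_2 = 3, so
  g(x) = 3*x^2 - 4*x/5 + 2.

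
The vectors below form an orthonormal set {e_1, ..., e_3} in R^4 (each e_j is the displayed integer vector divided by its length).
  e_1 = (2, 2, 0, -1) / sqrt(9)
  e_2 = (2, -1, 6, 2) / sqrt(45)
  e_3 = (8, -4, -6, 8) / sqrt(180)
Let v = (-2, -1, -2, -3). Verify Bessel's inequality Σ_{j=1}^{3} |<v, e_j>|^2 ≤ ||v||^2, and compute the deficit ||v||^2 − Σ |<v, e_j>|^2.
Σ |<v, e_j>|^2 = 14; ||v||^2 = 18; deficit = 4

Write each e_j = u_j / sqrt(<u_j, u_j>) where u_j is the displayed integer vector. Then <v, e_j> = <v, u_j> / sqrt(<u_j, u_j>), so |<v, e_j>|^2 = <v, u_j>^2 / <u_j, u_j>.
Coefficients: <v, e_1> = -3/sqrt(9), <v, e_2> = -21/sqrt(45), <v, e_3> = -24/sqrt(180).
Square and sum: Σ |<v, e_j>|^2 = 14.
Compute ||v||^2 = v·v = 18.
Deficit = 18 − 14 = 4 ≥ 0, confirming Bessel's inequality. (The deficit equals ||v − Σ <v,e_j> e_j||^2, the squared distance from v to span{e_j}.)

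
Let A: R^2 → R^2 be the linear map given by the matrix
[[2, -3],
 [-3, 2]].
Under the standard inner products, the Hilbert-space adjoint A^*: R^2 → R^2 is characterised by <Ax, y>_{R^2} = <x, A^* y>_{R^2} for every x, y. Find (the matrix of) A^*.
A^* = A^T =
[[2, -3],
 [-3, 2]]

For real matrices with standard dot products, the defining identity <Ax, y> = <x, A^* y> gives (Ax)^T y = x^T (A^*) y, i.e. x^T A^T y = x^T (A^*) y. Since this holds for all x, y, we must have A^* = A^T. Therefore
A^* =
[[2, -3],
 [-3, 2]].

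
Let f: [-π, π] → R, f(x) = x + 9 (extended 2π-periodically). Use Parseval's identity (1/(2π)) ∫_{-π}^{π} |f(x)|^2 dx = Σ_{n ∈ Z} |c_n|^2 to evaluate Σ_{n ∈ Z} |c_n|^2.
Σ |c_n|^2 = π^2/3 + 81

Expand and integrate term by term over [-π, π]:
  ∫ (x)^2 dx = 1·(2π^3/3); ∫ 2·1·(9)·x dx = 0 (odd integrand); ∫ 9^2 dx = 81·2π.
So (1/(2π)) ∫_{-π}^{π} (x + 9)^2 dx = 1π^2/3 + 81 = π^2/3 + 81.
Parseval ⇒ Σ |c_n|^2 = π^2/3 + 81.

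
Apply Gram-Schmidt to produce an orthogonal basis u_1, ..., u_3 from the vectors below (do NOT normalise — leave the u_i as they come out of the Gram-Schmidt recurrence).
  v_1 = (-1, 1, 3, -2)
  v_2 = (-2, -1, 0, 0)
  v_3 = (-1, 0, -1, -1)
Orthogonal basis:
  u_1 = (-1, 1, 3, -2)
  u_2 = (-29/15, -16/15, -1/5, 2/15)
  u_3 = (-8/37, 16/37, -34/37, -39/37)

Apply the Gram-Schmidt recurrence
  u_1 = v_1
  u_i = v_i − Σ_{j<i} ((v_i · u_j) / (u_j · u_j)) · u_j.

Step by step this gives:
  u_1 = (-1, 1, 3, -2)
  u_2 = (-29/15, -16/15, -1/5, 2/15)
  u_3 = (-8/37, 16/37, -34/37, -39/37)

Orthogonality check:
  u_2 · u_1 = 0 (should be 0)
  u_3 · u_1 = 0 (should be 0)
  u_3 · u_2 = 0 (should be 0)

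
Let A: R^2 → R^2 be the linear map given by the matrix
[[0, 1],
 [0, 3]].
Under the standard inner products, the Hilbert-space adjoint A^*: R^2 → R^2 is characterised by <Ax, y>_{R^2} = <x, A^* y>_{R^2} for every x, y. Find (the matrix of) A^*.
A^* = A^T =
[[0, 0],
 [1, 3]]

For real matrices with standard dot products, the defining identity <Ax, y> = <x, A^* y> gives (Ax)^T y = x^T (A^*) y, i.e. x^T A^T y = x^T (A^*) y. Since this holds for all x, y, we must have A^* = A^T. Therefore
A^* =
[[0, 0],
 [1, 3]].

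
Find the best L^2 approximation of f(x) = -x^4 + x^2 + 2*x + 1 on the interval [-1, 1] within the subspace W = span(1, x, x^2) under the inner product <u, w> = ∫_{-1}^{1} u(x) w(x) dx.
g(x) = x^2/7 + 2*x + 38/35

The best approximation g ∈ W is the orthogonal projection of f onto W. Writing g = a_0 + a_1 x + a_2 x^2, the coefficients solve the normal equations G · a = b where
  G_{ij} = <φ_i, φ_j> and b_i = <f, φ_i>, with φ_0 = 1, φ_1 = x, φ_2 = x^2.
G =
  [2, 0, 2/3]
  [0, 2/3, 0]
  [2/3, 0, 2/5],
b = (34/15, 4/3, 82/105).
Solving gives a_0 = 38/35, a_1 = 2, a_2 = 1/7, so
  g(x) = x^2/7 + 2*x + 38/35.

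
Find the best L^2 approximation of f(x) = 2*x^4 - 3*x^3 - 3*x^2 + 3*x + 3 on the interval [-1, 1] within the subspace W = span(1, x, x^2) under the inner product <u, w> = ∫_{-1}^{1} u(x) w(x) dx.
g(x) = -9*x^2/7 + 6*x/5 + 99/35

The best approximation g ∈ W is the orthogonal projection of f onto W. Writing g = a_0 + a_1 x + a_2 x^2, the coefficients solve the normal equations G · a = b where
  G_{ij} = <φ_i, φ_j> and b_i = <f, φ_i>, with φ_0 = 1, φ_1 = x, φ_2 = x^2.
G =
  [2, 0, 2/3]
  [0, 2/3, 0]
  [2/3, 0, 2/5],
b = (24/5, 4/5, 48/35).
Solving gives a_0 = 99/35, a_1 = 6/5, a_2 = -9/7, so
  g(x) = -9*x^2/7 + 6*x/5 + 99/35.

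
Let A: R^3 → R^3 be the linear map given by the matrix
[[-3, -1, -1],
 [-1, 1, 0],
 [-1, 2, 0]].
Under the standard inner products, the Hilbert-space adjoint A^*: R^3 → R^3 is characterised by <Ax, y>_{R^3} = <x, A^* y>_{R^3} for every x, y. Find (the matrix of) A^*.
A^* = A^T =
[[-3, -1, -1],
 [-1, 1, 2],
 [-1, 0, 0]]

For real matrices with standard dot products, the defining identity <Ax, y> = <x, A^* y> gives (Ax)^T y = x^T (A^*) y, i.e. x^T A^T y = x^T (A^*) y. Since this holds for all x, y, we must have A^* = A^T. Therefore
A^* =
[[-3, -1, -1],
 [-1, 1, 2],
 [-1, 0, 0]].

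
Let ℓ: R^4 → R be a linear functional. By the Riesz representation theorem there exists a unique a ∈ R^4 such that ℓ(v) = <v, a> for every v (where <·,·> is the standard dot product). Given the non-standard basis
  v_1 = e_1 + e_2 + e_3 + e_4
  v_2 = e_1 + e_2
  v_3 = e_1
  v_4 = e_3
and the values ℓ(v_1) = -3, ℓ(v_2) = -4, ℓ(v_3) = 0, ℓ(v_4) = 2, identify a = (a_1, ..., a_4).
a = (0, -4, 2, -1)

Write a = (a_1, ..., a_4) in the standard basis. For each basis vector v_i, ℓ(v_i) = <v_i, a> is a linear equation in the a_j's. Collect the n equations into a matrix system V a = ℓ, where row i of V is v_i (expressed in the standard basis). Since V is invertible (lower-triangular with 1s on the diagonal, up to permutation), solve by back-substitution:
  V =
[[1, 1, 1, 1],
 [1, 1, 0, 0],
 [1, 0, 0, 0],
 [0, 0, 1, 0]]
  V a = (-3, -4, 0, 2)
Solving gives a = (0, -4, 2, -1).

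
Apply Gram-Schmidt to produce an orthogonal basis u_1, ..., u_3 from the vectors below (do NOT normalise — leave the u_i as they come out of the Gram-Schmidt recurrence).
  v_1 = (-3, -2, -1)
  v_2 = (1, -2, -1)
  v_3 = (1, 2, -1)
Orthogonal basis:
  u_1 = (-3, -2, -1)
  u_2 = (10/7, -12/7, -6/7)
  u_3 = (0, 4/5, -8/5)

Apply the Gram-Schmidt recurrence
  u_1 = v_1
  u_i = v_i − Σ_{j<i} ((v_i · u_j) / (u_j · u_j)) · u_j.

Step by step this gives:
  u_1 = (-3, -2, -1)
  u_2 = (10/7, -12/7, -6/7)
  u_3 = (0, 4/5, -8/5)

Orthogonality check:
  u_2 · u_1 = 0 (should be 0)
  u_3 · u_1 = 0 (should be 0)
  u_3 · u_2 = 0 (should be 0)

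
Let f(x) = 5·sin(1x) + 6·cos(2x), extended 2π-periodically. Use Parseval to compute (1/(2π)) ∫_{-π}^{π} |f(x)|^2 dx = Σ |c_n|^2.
Σ |c_n|^2 = 61/2

Expand |f|^2 and use orthogonality of {sin(nx), cos(mx)} on [-π, π]:
  ∫_{-π}^{π} sin(nx)^2 dx = π, ∫ cos(mx)^2 dx = π, and cross terms integrate to 0.
So ∫_{-π}^{π} f(x)^2 dx = 5^2 · π + 6^2 · π = (25 + 36)π.
Divide by 2π: (25 + 36)/2 = 61/2.
By Parseval, this equals Σ |c_n|^2.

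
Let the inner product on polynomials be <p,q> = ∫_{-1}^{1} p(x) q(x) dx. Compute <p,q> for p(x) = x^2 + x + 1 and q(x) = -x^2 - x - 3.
<p,q> = -146/15

Expand the product: p(x)·q(x) = -x^4 - 2*x^3 - 5*x^2 - 4*x - 3.
∫_{-1}^{1} of each monomial x^k gives [2/(k+1) if k even, 0 if k odd]. Integrating term-by-term (or equivalently evaluating the antiderivative F(x) = -x^5/5 - x^4/2 - 5*x^3/3 - 2*x^2 - 3*x at the endpoints):
  F(1) − F(−1) = -221/30 − (71/30) = -146/15.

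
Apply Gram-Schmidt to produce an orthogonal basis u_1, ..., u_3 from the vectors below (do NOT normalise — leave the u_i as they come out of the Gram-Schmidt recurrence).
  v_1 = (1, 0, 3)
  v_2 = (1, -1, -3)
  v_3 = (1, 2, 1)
Orthogonal basis:
  u_1 = (1, 0, 3)
  u_2 = (9/5, -1, -3/5)
  u_3 = (21/23, 42/23, -7/23)

Apply the Gram-Schmidt recurrence
  u_1 = v_1
  u_i = v_i − Σ_{j<i} ((v_i · u_j) / (u_j · u_j)) · u_j.

Step by step this gives:
  u_1 = (1, 0, 3)
  u_2 = (9/5, -1, -3/5)
  u_3 = (21/23, 42/23, -7/23)

Orthogonality check:
  u_2 · u_1 = 0 (should be 0)
  u_3 · u_1 = 0 (should be 0)
  u_3 · u_2 = 0 (should be 0)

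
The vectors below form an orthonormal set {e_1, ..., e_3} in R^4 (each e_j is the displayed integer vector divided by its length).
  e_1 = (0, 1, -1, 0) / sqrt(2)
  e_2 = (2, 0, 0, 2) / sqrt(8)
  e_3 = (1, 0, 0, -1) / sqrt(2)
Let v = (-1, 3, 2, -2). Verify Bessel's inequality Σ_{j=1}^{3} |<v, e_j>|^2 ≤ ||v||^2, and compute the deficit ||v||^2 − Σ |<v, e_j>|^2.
Σ |<v, e_j>|^2 = 11/2; ||v||^2 = 18; deficit = 25/2

Write each e_j = u_j / sqrt(<u_j, u_j>) where u_j is the displayed integer vector. Then <v, e_j> = <v, u_j> / sqrt(<u_j, u_j>), so |<v, e_j>|^2 = <v, u_j>^2 / <u_j, u_j>.
Coefficients: <v, e_1> = 1/sqrt(2), <v, e_2> = -6/sqrt(8), <v, e_3> = 1/sqrt(2).
Square and sum: Σ |<v, e_j>|^2 = 11/2.
Compute ||v||^2 = v·v = 18.
Deficit = 18 − 11/2 = 25/2 ≥ 0, confirming Bessel's inequality. (The deficit equals ||v − Σ <v,e_j> e_j||^2, the squared distance from v to span{e_j}.)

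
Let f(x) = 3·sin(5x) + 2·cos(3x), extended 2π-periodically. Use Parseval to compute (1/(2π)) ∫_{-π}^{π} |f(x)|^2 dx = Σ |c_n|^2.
Σ |c_n|^2 = 13/2

Expand |f|^2 and use orthogonality of {sin(nx), cos(mx)} on [-π, π]:
  ∫_{-π}^{π} sin(nx)^2 dx = π, ∫ cos(mx)^2 dx = π, and cross terms integrate to 0.
So ∫_{-π}^{π} f(x)^2 dx = 3^2 · π + 2^2 · π = (9 + 4)π.
Divide by 2π: (9 + 4)/2 = 13/2.
By Parseval, this equals Σ |c_n|^2.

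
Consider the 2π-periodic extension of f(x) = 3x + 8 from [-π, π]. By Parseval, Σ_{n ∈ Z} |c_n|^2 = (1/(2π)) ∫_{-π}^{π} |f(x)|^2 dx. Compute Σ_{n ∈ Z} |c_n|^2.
Σ |c_n|^2 = 3π^2 + 64

Expand and integrate term by term over [-π, π]:
  ∫ (3x)^2 dx = 9·(2π^3/3); ∫ 2·3·(8)·x dx = 0 (odd integrand); ∫ 8^2 dx = 64·2π.
So (1/(2π)) ∫_{-π}^{π} (3x + 8)^2 dx = 9π^2/3 + 64 = 3π^2 + 64.
Parseval ⇒ Σ |c_n|^2 = 3π^2 + 64.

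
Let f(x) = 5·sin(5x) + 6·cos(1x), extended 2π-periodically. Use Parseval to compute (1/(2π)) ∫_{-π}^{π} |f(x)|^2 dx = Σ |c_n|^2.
Σ |c_n|^2 = 61/2

Expand |f|^2 and use orthogonality of {sin(nx), cos(mx)} on [-π, π]:
  ∫_{-π}^{π} sin(nx)^2 dx = π, ∫ cos(mx)^2 dx = π, and cross terms integrate to 0.
So ∫_{-π}^{π} f(x)^2 dx = 5^2 · π + 6^2 · π = (25 + 36)π.
Divide by 2π: (25 + 36)/2 = 61/2.
By Parseval, this equals Σ |c_n|^2.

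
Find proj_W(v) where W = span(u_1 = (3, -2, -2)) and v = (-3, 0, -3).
proj_W(v) = (-9/17, 6/17, 6/17)

Set up U = [u_1 | ... | u_1] ∈ R^(3×1). The projector onto W = col(U) is P = U (U^T U)^(-1) U^T.
Compute U^T U =
  [17],
and U^T v = (-3).
Solve U^T U · c = U^T v for the coefficients: c = (-3/17). The projection is proj_W(v) = U c.
Check: (v - proj_W(v)) · u_1 = 0  (should be 0).
Result: proj_W(v) = (-9/17, 6/17, 6/17).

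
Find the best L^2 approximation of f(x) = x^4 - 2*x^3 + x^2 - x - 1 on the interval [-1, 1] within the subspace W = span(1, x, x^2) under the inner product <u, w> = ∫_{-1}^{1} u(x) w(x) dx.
g(x) = 13*x^2/7 - 11*x/5 - 38/35

The best approximation g ∈ W is the orthogonal projection of f onto W. Writing g = a_0 + a_1 x + a_2 x^2, the coefficients solve the normal equations G · a = b where
  G_{ij} = <φ_i, φ_j> and b_i = <f, φ_i>, with φ_0 = 1, φ_1 = x, φ_2 = x^2.
G =
  [2, 0, 2/3]
  [0, 2/3, 0]
  [2/3, 0, 2/5],
b = (-14/15, -22/15, 2/105).
Solving gives a_0 = -38/35, a_1 = -11/5, a_2 = 13/7, so
  g(x) = 13*x^2/7 - 11*x/5 - 38/35.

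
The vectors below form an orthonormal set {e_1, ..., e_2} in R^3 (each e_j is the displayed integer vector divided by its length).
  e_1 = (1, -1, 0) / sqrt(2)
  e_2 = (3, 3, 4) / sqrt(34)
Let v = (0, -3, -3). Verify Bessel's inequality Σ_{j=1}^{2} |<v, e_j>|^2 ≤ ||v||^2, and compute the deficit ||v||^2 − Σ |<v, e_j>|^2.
Σ |<v, e_j>|^2 = 297/17; ||v||^2 = 18; deficit = 9/17

Write each e_j = u_j / sqrt(<u_j, u_j>) where u_j is the displayed integer vector. Then <v, e_j> = <v, u_j> / sqrt(<u_j, u_j>), so |<v, e_j>|^2 = <v, u_j>^2 / <u_j, u_j>.
Coefficients: <v, e_1> = 3/sqrt(2), <v, e_2> = -21/sqrt(34).
Square and sum: Σ |<v, e_j>|^2 = 297/17.
Compute ||v||^2 = v·v = 18.
Deficit = 18 − 297/17 = 9/17 ≥ 0, confirming Bessel's inequality. (The deficit equals ||v − Σ <v,e_j> e_j||^2, the squared distance from v to span{e_j}.)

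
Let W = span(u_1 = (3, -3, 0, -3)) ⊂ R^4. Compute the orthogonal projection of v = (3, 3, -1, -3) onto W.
proj_W(v) = (1, -1, 0, -1)

Set up U = [u_1 | ... | u_1] ∈ R^(4×1). The projector onto W = col(U) is P = U (U^T U)^(-1) U^T.
Compute U^T U =
  [27],
and U^T v = (9).
Solve U^T U · c = U^T v for the coefficients: c = (1/3). The projection is proj_W(v) = U c.
Check: (v - proj_W(v)) · u_1 = 0  (should be 0).
Result: proj_W(v) = (1, -1, 0, -1).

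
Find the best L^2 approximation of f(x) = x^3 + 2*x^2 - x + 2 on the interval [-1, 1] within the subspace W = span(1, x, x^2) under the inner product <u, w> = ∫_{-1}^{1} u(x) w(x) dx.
g(x) = 2*x^2 - 2*x/5 + 2

The best approximation g ∈ W is the orthogonal projection of f onto W. Writing g = a_0 + a_1 x + a_2 x^2, the coefficients solve the normal equations G · a = b where
  G_{ij} = <φ_i, φ_j> and b_i = <f, φ_i>, with φ_0 = 1, φ_1 = x, φ_2 = x^2.
G =
  [2, 0, 2/3]
  [0, 2/3, 0]
  [2/3, 0, 2/5],
b = (16/3, -4/15, 32/15).
Solving gives a_0 = 2, a_1 = -2/5, a_2 = 2, so
  g(x) = 2*x^2 - 2*x/5 + 2.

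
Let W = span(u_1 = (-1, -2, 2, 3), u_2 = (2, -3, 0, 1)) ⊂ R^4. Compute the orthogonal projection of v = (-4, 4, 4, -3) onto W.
proj_W(v) = (-849/203, 955/203, 26/29, -106/203)

Set up U = [u_1 | ... | u_2] ∈ R^(4×2). The projector onto W = col(U) is P = U (U^T U)^(-1) U^T.
Compute U^T U =
  [18, 7]
  [7, 14],
and U^T v = (-5, -23).
Solve U^T U · c = U^T v for the coefficients: c = (13/29, -379/203). The projection is proj_W(v) = U c.
Check: (v - proj_W(v)) · u_1 = 0  (should be 0).
Check: (v - proj_W(v)) · u_2 = 0  (should be 0).
Result: proj_W(v) = (-849/203, 955/203, 26/29, -106/203).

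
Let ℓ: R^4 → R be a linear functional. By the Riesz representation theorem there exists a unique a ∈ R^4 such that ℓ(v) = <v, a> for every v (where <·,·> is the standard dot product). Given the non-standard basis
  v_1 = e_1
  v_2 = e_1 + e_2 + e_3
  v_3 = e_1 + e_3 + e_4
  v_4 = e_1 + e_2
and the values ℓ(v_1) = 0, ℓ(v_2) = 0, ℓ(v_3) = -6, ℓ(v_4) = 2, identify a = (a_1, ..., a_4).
a = (0, 2, -2, -4)

Write a = (a_1, ..., a_4) in the standard basis. For each basis vector v_i, ℓ(v_i) = <v_i, a> is a linear equation in the a_j's. Collect the n equations into a matrix system V a = ℓ, where row i of V is v_i (expressed in the standard basis). Since V is invertible (lower-triangular with 1s on the diagonal, up to permutation), solve by back-substitution:
  V =
[[1, 0, 0, 0],
 [1, 1, 1, 0],
 [1, 0, 1, 1],
 [1, 1, 0, 0]]
  V a = (0, 0, -6, 2)
Solving gives a = (0, 2, -2, -4).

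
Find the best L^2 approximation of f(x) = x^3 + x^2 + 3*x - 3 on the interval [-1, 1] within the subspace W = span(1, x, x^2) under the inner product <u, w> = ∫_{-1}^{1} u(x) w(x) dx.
g(x) = x^2 + 18*x/5 - 3

The best approximation g ∈ W is the orthogonal projection of f onto W. Writing g = a_0 + a_1 x + a_2 x^2, the coefficients solve the normal equations G · a = b where
  G_{ij} = <φ_i, φ_j> and b_i = <f, φ_i>, with φ_0 = 1, φ_1 = x, φ_2 = x^2.
G =
  [2, 0, 2/3]
  [0, 2/3, 0]
  [2/3, 0, 2/5],
b = (-16/3, 12/5, -8/5).
Solving gives a_0 = -3, a_1 = 18/5, a_2 = 1, so
  g(x) = x^2 + 18*x/5 - 3.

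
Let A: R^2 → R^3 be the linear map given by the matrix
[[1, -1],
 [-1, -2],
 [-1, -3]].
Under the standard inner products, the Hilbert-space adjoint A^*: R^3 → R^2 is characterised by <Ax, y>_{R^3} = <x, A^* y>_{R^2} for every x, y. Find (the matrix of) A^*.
A^* = A^T =
[[1, -1, -1],
 [-1, -2, -3]]

For real matrices with standard dot products, the defining identity <Ax, y> = <x, A^* y> gives (Ax)^T y = x^T (A^*) y, i.e. x^T A^T y = x^T (A^*) y. Since this holds for all x, y, we must have A^* = A^T. Therefore
A^* =
[[1, -1, -1],
 [-1, -2, -3]].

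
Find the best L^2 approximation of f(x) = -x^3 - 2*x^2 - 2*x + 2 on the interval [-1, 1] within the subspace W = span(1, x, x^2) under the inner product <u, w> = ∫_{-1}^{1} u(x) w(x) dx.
g(x) = -2*x^2 - 13*x/5 + 2

The best approximation g ∈ W is the orthogonal projection of f onto W. Writing g = a_0 + a_1 x + a_2 x^2, the coefficients solve the normal equations G · a = b where
  G_{ij} = <φ_i, φ_j> and b_i = <f, φ_i>, with φ_0 = 1, φ_1 = x, φ_2 = x^2.
G =
  [2, 0, 2/3]
  [0, 2/3, 0]
  [2/3, 0, 2/5],
b = (8/3, -26/15, 8/15).
Solving gives a_0 = 2, a_1 = -13/5, a_2 = -2, so
  g(x) = -2*x^2 - 13*x/5 + 2.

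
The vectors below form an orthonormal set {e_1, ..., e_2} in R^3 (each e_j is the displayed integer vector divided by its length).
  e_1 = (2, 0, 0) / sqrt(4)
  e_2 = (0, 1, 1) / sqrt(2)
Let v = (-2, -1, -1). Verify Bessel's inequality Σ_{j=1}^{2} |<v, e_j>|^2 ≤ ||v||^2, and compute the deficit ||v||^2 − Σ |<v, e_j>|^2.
Σ |<v, e_j>|^2 = 6; ||v||^2 = 6; deficit = 0

Write each e_j = u_j / sqrt(<u_j, u_j>) where u_j is the displayed integer vector. Then <v, e_j> = <v, u_j> / sqrt(<u_j, u_j>), so |<v, e_j>|^2 = <v, u_j>^2 / <u_j, u_j>.
Coefficients: <v, e_1> = -4/sqrt(4), <v, e_2> = -2/sqrt(2).
Square and sum: Σ |<v, e_j>|^2 = 6.
Compute ||v||^2 = v·v = 6.
Deficit = 6 − 6 = 0 ≥ 0, confirming Bessel's inequality. (The deficit equals ||v − Σ <v,e_j> e_j||^2, the squared distance from v to span{e_j}.)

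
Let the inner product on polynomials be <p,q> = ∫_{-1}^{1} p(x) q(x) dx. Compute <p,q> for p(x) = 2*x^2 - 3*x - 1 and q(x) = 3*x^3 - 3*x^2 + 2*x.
<p,q> = -8

Expand the product: p(x)·q(x) = 6*x^5 - 15*x^4 + 10*x^3 - 3*x^2 - 2*x.
∫_{-1}^{1} of each monomial x^k gives [2/(k+1) if k even, 0 if k odd]. Integrating term-by-term (or equivalently evaluating the antiderivative F(x) = x^6 - 3*x^5 + 5*x^4/2 - x^3 - x^2 at the endpoints):
  F(1) − F(−1) = -3/2 − (13/2) = -8.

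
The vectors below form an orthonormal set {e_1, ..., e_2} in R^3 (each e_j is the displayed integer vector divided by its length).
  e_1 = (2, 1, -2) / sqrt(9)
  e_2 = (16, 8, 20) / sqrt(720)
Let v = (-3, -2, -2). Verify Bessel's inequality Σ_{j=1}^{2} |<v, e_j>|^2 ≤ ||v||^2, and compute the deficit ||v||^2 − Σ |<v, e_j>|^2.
Σ |<v, e_j>|^2 = 84/5; ||v||^2 = 17; deficit = 1/5

Write each e_j = u_j / sqrt(<u_j, u_j>) where u_j is the displayed integer vector. Then <v, e_j> = <v, u_j> / sqrt(<u_j, u_j>), so |<v, e_j>|^2 = <v, u_j>^2 / <u_j, u_j>.
Coefficients: <v, e_1> = -4/sqrt(9), <v, e_2> = -104/sqrt(720).
Square and sum: Σ |<v, e_j>|^2 = 84/5.
Compute ||v||^2 = v·v = 17.
Deficit = 17 − 84/5 = 1/5 ≥ 0, confirming Bessel's inequality. (The deficit equals ||v − Σ <v,e_j> e_j||^2, the squared distance from v to span{e_j}.)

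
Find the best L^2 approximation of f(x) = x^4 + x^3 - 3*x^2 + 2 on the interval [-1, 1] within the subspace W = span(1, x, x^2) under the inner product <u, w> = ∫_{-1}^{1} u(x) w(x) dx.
g(x) = -15*x^2/7 + 3*x/5 + 67/35

The best approximation g ∈ W is the orthogonal projection of f onto W. Writing g = a_0 + a_1 x + a_2 x^2, the coefficients solve the normal equations G · a = b where
  G_{ij} = <φ_i, φ_j> and b_i = <f, φ_i>, with φ_0 = 1, φ_1 = x, φ_2 = x^2.
G =
  [2, 0, 2/3]
  [0, 2/3, 0]
  [2/3, 0, 2/5],
b = (12/5, 2/5, 44/105).
Solving gives a_0 = 67/35, a_1 = 3/5, a_2 = -15/7, so
  g(x) = -15*x^2/7 + 3*x/5 + 67/35.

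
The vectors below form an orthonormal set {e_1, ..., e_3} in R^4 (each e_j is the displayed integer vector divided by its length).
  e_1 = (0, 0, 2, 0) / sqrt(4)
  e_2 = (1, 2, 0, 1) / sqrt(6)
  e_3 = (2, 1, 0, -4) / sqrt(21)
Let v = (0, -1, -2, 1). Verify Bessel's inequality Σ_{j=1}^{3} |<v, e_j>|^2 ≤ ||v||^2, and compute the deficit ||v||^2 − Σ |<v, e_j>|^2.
Σ |<v, e_j>|^2 = 75/14; ||v||^2 = 6; deficit = 9/14

Write each e_j = u_j / sqrt(<u_j, u_j>) where u_j is the displayed integer vector. Then <v, e_j> = <v, u_j> / sqrt(<u_j, u_j>), so |<v, e_j>|^2 = <v, u_j>^2 / <u_j, u_j>.
Coefficients: <v, e_1> = -4/sqrt(4), <v, e_2> = -1/sqrt(6), <v, e_3> = -5/sqrt(21).
Square and sum: Σ |<v, e_j>|^2 = 75/14.
Compute ||v||^2 = v·v = 6.
Deficit = 6 − 75/14 = 9/14 ≥ 0, confirming Bessel's inequality. (The deficit equals ||v − Σ <v,e_j> e_j||^2, the squared distance from v to span{e_j}.)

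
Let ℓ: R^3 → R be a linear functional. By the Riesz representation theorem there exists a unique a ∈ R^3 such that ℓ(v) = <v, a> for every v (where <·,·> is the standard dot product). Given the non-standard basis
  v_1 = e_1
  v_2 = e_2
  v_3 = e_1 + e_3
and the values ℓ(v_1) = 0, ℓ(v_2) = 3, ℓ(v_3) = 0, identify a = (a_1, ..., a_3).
a = (0, 3, 0)

Write a = (a_1, ..., a_3) in the standard basis. For each basis vector v_i, ℓ(v_i) = <v_i, a> is a linear equation in the a_j's. Collect the n equations into a matrix system V a = ℓ, where row i of V is v_i (expressed in the standard basis). Since V is invertible (lower-triangular with 1s on the diagonal, up to permutation), solve by back-substitution:
  V =
[[1, 0, 0],
 [0, 1, 0],
 [1, 0, 1]]
  V a = (0, 3, 0)
Solving gives a = (0, 3, 0).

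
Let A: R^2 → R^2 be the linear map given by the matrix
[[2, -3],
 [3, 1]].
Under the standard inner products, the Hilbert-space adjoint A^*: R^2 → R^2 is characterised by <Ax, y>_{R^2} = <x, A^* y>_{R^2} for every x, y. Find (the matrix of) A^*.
A^* = A^T =
[[2, 3],
 [-3, 1]]

For real matrices with standard dot products, the defining identity <Ax, y> = <x, A^* y> gives (Ax)^T y = x^T (A^*) y, i.e. x^T A^T y = x^T (A^*) y. Since this holds for all x, y, we must have A^* = A^T. Therefore
A^* =
[[2, 3],
 [-3, 1]].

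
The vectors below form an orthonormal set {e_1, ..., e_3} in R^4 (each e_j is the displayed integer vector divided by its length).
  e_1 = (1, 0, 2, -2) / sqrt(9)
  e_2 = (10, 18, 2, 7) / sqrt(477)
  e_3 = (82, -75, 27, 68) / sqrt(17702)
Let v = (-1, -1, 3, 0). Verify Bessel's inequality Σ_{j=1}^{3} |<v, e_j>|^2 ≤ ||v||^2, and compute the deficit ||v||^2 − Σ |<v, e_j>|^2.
Σ |<v, e_j>|^2 = 685/167; ||v||^2 = 11; deficit = 1152/167

Write each e_j = u_j / sqrt(<u_j, u_j>) where u_j is the displayed integer vector. Then <v, e_j> = <v, u_j> / sqrt(<u_j, u_j>), so |<v, e_j>|^2 = <v, u_j>^2 / <u_j, u_j>.
Coefficients: <v, e_1> = 5/sqrt(9), <v, e_2> = -22/sqrt(477), <v, e_3> = 74/sqrt(17702).
Square and sum: Σ |<v, e_j>|^2 = 685/167.
Compute ||v||^2 = v·v = 11.
Deficit = 11 − 685/167 = 1152/167 ≥ 0, confirming Bessel's inequality. (The deficit equals ||v − Σ <v,e_j> e_j||^2, the squared distance from v to span{e_j}.)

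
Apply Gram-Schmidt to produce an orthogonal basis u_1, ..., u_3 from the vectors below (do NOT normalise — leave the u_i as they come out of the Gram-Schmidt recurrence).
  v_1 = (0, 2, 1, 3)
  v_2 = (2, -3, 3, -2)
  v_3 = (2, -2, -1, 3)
Orthogonal basis:
  u_1 = (0, 2, 1, 3)
  u_2 = (2, -12/7, 51/14, -1/14)
  u_3 = (466/283, -642/283, -546/283, 610/283)

Apply the Gram-Schmidt recurrence
  u_1 = v_1
  u_i = v_i − Σ_{j<i} ((v_i · u_j) / (u_j · u_j)) · u_j.

Step by step this gives:
  u_1 = (0, 2, 1, 3)
  u_2 = (2, -12/7, 51/14, -1/14)
  u_3 = (466/283, -642/283, -546/283, 610/283)

Orthogonality check:
  u_2 · u_1 = 0 (should be 0)
  u_3 · u_1 = 0 (should be 0)
  u_3 · u_2 = 0 (should be 0)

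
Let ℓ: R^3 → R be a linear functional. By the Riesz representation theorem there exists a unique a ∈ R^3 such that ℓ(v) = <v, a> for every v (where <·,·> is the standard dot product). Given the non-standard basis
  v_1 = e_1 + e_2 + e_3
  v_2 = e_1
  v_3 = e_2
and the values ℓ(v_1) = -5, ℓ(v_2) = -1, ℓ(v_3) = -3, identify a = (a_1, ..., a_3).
a = (-1, -3, -1)

Write a = (a_1, ..., a_3) in the standard basis. For each basis vector v_i, ℓ(v_i) = <v_i, a> is a linear equation in the a_j's. Collect the n equations into a matrix system V a = ℓ, where row i of V is v_i (expressed in the standard basis). Since V is invertible (lower-triangular with 1s on the diagonal, up to permutation), solve by back-substitution:
  V =
[[1, 1, 1],
 [1, 0, 0],
 [0, 1, 0]]
  V a = (-5, -1, -3)
Solving gives a = (-1, -3, -1).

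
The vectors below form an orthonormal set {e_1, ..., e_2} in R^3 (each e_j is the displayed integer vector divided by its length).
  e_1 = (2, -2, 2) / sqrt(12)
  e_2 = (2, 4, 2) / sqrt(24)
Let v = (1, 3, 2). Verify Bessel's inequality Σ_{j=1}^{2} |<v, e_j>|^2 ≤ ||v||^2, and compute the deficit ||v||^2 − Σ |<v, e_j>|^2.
Σ |<v, e_j>|^2 = 27/2; ||v||^2 = 14; deficit = 1/2

Write each e_j = u_j / sqrt(<u_j, u_j>) where u_j is the displayed integer vector. Then <v, e_j> = <v, u_j> / sqrt(<u_j, u_j>), so |<v, e_j>|^2 = <v, u_j>^2 / <u_j, u_j>.
Coefficients: <v, e_1> = 0/sqrt(12), <v, e_2> = 18/sqrt(24).
Square and sum: Σ |<v, e_j>|^2 = 27/2.
Compute ||v||^2 = v·v = 14.
Deficit = 14 − 27/2 = 1/2 ≥ 0, confirming Bessel's inequality. (The deficit equals ||v − Σ <v,e_j> e_j||^2, the squared distance from v to span{e_j}.)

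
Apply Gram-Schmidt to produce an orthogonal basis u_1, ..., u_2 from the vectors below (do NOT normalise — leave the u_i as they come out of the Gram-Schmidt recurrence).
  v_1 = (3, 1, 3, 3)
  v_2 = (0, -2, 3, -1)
Orthogonal basis:
  u_1 = (3, 1, 3, 3)
  u_2 = (-3/7, -15/7, 18/7, -10/7)

Apply the Gram-Schmidt recurrence
  u_1 = v_1
  u_i = v_i − Σ_{j<i} ((v_i · u_j) / (u_j · u_j)) · u_j.

Step by step this gives:
  u_1 = (3, 1, 3, 3)
  u_2 = (-3/7, -15/7, 18/7, -10/7)

Orthogonality check:
  u_2 · u_1 = 0 (should be 0)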